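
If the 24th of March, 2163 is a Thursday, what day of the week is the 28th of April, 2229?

From March 24, 2163 to March 24, 2229: 66 years, of which 16 contain a Feb 29 — 50×365 + 16×366 = 24106 days.
(2200 is not a leap year (divisible by 100 but not 400).)
March 2229: 31 − 24 = 7 days remain.
April 1–28, 2229: 28 days.
Residual: 35 days.
Total: 24141 days.
24141 mod 7 = 5, so 5 days after Thursday is Tuesday.

Tuesday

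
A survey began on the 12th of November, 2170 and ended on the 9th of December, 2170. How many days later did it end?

November 2170: 30 − 12 = 18 days remain.
December 1–9, 2170: 9 days.
Total: 18 + 9 = 27 days.

27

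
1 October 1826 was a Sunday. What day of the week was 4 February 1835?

Wednesday

From October 1, 1826 to October 1, 1834: 8 years, of which 2 contain a Feb 29 — 6×365 + 2×366 = 2922 days.
October 1834: 31 − 1 = 30 days remain.
Then November (30), December (31), January (31): 30 + 31 + 31 = 92 days.
February 1–4, 1835: 4 days (1835 is not a leap year).
Residual: 126 days.
Total: 3048 days.
3048 mod 7 = 3, so 3 days after Sunday is Wednesday.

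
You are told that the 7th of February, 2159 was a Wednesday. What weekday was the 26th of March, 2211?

Day-of-year of February 7, 2159: 38.
Day-of-year of March 26, 2211: 85.
2159 has 365 days, so 365 − 38 = 327 days remain in 2159.
Full years 2160–2210: 39 common + 12 leap = 39×365 + 12×366 = 18627 days.
Total: 327 + 18627 + 85 = 19039 days.
19039 mod 7 = 6, so 6 days after Wednesday is Tuesday.

Tuesday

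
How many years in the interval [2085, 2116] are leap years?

Years divisible by 4 in [2085, 2116]: 2088, 2092, 2096, 2100, 2104, 2108, 2112, 2116.
Of these, 2100 is divisible by 100 but not 400, so not leap.
Leap years: 8 − 1 = 7.

7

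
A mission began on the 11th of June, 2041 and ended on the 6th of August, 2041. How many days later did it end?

56

June 2041: 30 − 11 = 19 days remain.
Then July (31): 31 days.
August 1–6, 2041: 6 days.
Total: 19 + 31 + 6 = 56 days.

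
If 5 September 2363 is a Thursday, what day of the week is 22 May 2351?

Tuesday

Count forward from the earlier date (May 22, 2351) to the later (September 5, 2363):
Day-of-year of May 22, 2351: 142.
Day-of-year of September 5, 2363: 248.
2351 has 365 days, so 365 − 142 = 223 days remain in 2351.
Full years 2352–2362: 8 common + 3 leap = 8×365 + 3×366 = 4018 days.
Total: 223 + 4018 + 248 = 4489 days.
4489 mod 7 = 2, so 2 days before Thursday is Tuesday.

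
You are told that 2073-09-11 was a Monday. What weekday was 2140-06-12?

Sunday

From September 11, 2073 to September 11, 2139: 66 years, of which 15 contain a Feb 29 — 51×365 + 15×366 = 24105 days.
(2100 is not a leap year (divisible by 100 but not 400).)
September 2139: 30 − 11 = 19 days remain.
Then October (31), November (30), December (31), January (31), February 2140 (29), March (31), April (30), May (31): 31 + 30 + 31 + 31 + 29 + 31 + 30 + 31 = 244 days.
June 1–12, 2140: 12 days.
Residual: 275 days.
Total: 24380 days.
24380 mod 7 = 6, so 6 days after Monday is Sunday.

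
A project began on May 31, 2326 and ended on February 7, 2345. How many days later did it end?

From May 31, 2326 to May 31, 2344: 18 years, of which 5 contain a Feb 29 — 13×365 + 5×366 = 6575 days.
May 2344: 31 − 31 = 0 days remain.
Then June (30), July (31), August (31), September (30), October (31), November (30), December (31), January (31): 30 + 31 + 31 + 30 + 31 + 30 + 31 + 31 = 245 days.
February 1–7, 2345: 7 days (2345 is not a leap year).
Residual: 252 days.
Total: 6827 days.

6827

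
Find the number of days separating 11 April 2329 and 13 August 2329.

124

April 2329: 30 − 11 = 19 days remain.
Then May (31), June (30), July (31): 31 + 30 + 31 = 92 days.
August 1–13, 2329: 13 days.
Total: 19 + 92 + 13 = 124 days.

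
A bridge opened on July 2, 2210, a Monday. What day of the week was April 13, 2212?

Monday

Day-of-year of July 2, 2210: 183.
Day-of-year of April 13, 2212: 104.
2210 has 365 days, so 365 − 183 = 182 days remain in 2210.
Full years: 2211: 365. Sum = 365.
Total: 182 + 365 + 104 = 651 days.
651 is a multiple of 7, so April 13, 2212 falls on the same weekday: Monday.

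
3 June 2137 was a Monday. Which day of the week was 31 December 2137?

June 2137: 30 − 3 = 27 days remain.
Then July (31), August (31), September (30), October (31), November (30): 31 + 31 + 30 + 31 + 30 = 153 days.
December 1–31, 2137: 31 days.
Total: 27 + 153 + 31 = 211 days.
211 mod 7 = 1, so 1 day after Monday is Tuesday.

Tuesday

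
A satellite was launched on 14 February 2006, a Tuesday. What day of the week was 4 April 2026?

From February 14, 2006 to February 14, 2026: 20 years, of which 5 contain a Feb 29 — 15×365 + 5×366 = 7305 days.
February 2026: 28 − 14 = 14 days remain (2026 is not a leap year, so February has 28 days).
Then March (31): 31 days.
April 1–4, 2026: 4 days.
Residual: 49 days.
Total: 7354 days.
7354 mod 7 = 4, so 4 days after Tuesday is Saturday.

Saturday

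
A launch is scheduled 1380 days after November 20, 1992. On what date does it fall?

August 31, 1996

Count 1380 days after November 20, 1992:
November 20, 1992 → November 20, 1993: 365 days.
November 20, 1993 → November 20, 1994: 365 days.
November 20, 1994 → November 20, 1995: 365 days.
November 1995: 30 − 20 = 10 days remain.
Then December (31), January (31), February 1996 (29), March (31), April (30), May (31), June (30), July (31): 31 + 31 + 29 + 31 + 30 + 31 + 30 + 31 = 244 days.
August 1–31, 1996: 31 days.
Residual: 285 days.
Total: 1380 days.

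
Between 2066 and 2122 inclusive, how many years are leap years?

Years divisible by 4: 2068, 2072, …, 2120 — 14 in all.
Of these, 2100 is divisible by 100 but not 400, so not leap.
Leap years: 14 − 1 = 13.

13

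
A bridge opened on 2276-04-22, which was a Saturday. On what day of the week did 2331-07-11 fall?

From April 22, 2276 to April 22, 2331: 55 years, of which 12 contain a Feb 29 — 43×365 + 12×366 = 20087 days.
(2300 is not a leap year (divisible by 100 but not 400).)
April 2331: 30 − 22 = 8 days remain.
Then May (31), June (30): 31 + 30 = 61 days.
July 1–11, 2331: 11 days.
Residual: 80 days.
Total: 20167 days.
20167 is a multiple of 7, so 2331-07-11 falls on the same weekday: Saturday.

Saturday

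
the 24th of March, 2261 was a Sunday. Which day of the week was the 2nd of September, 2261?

March 2261: 31 − 24 = 7 days remain.
Then April (30), May (31), June (30), July (31), August (31): 30 + 31 + 30 + 31 + 31 = 153 days.
September 1–2, 2261: 2 days.
Total: 7 + 153 + 2 = 162 days.
162 mod 7 = 1, so 1 day after Sunday is Monday.

Monday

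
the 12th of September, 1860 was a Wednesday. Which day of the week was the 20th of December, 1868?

Day-of-year of September 12, 1860: 256.
Day-of-year of December 20, 1868: 355.
1860 has 366 days, so 366 − 256 = 110 days remain in 1860.
Full years 1861–1867: 6 common + 1 leap = 6×365 + 1×366 = 2556 days.
Total: 110 + 2556 + 355 = 3021 days.
3021 mod 7 = 4, so 4 days after Wednesday is Sunday.

Sunday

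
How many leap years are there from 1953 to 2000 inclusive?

Years divisible by 4 in [1953, 2000]: 1956, 1960, 1964, 1968, 1972, 1976, 1980, 1984, 1988, 1992, 1996, 2000.
2000 is divisible by 400, so still leap.
No century exceptions apply. Count: 12.

12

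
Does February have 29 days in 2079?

No

2079 is not a leap year.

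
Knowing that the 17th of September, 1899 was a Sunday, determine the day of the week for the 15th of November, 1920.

Monday

Day-of-year of September 17, 1899: 260.
Day-of-year of November 15, 1920: 320.
1899 has 365 days, so 365 − 260 = 105 days remain in 1899.
Full years 1900–1919: 16 common + 4 leap = 16×365 + 4×366 = 7304 days.
Total: 105 + 7304 + 320 = 7729 days.
7729 mod 7 = 1, so 1 day after Sunday is Monday.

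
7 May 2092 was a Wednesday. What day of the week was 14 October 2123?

Day-of-year of May 7, 2092: 128.
Day-of-year of October 14, 2123: 287.
2092 has 366 days, so 366 − 128 = 238 days remain in 2092.
Full years 2093–2122: 24 common + 6 leap = 24×365 + 6×366 = 10956 days.
Total: 238 + 10956 + 287 = 11481 days.
11481 mod 7 = 1, so 1 day after Wednesday is Thursday.

Thursday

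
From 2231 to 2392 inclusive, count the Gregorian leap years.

40

Years divisible by 4: 2232, 2236, …, 2392 — 41 in all.
Of these, 2300 is divisible by 100 but not 400, so not leap.
Leap years: 41 − 1 = 40.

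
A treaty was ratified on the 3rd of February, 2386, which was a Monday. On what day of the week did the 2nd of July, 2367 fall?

Sunday

Count forward from the earlier date (July 2, 2367) to the later (February 3, 2386):
Day-of-year of July 2, 2367: 183.
Day-of-year of February 3, 2386: 34.
2367 has 365 days, so 365 − 183 = 182 days remain in 2367.
Full years 2368–2385: 13 common + 5 leap = 13×365 + 5×366 = 6575 days.
Total: 182 + 6575 + 34 = 6791 days.
6791 mod 7 = 1, so 1 day before Monday is Sunday.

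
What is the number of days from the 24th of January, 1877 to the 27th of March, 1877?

62

January 1877: 31 − 24 = 7 days remain.
Then February 1877 (28): 28 days.
March 1–27, 1877: 27 days.
Total: 7 + 28 + 27 = 62 days.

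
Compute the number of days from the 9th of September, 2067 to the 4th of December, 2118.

Day-of-year of September 9, 2067: 252.
Day-of-year of December 4, 2118: 338.
2067 has 365 days, so 365 − 252 = 113 days remain in 2067.
Full years 2068–2117: 38 common + 12 leap = 38×365 + 12×366 = 18262 days.
Total: 113 + 18262 + 338 = 18713 days.

18713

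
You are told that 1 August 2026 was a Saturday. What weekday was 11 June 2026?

Count forward from the earlier date (June 11, 2026) to the later (August 1, 2026):
June 2026: 30 − 11 = 19 days remain.
Then July (31): 31 days.
August 1, 2026: 1 day.
Total: 19 + 31 + 1 = 51 days.
51 mod 7 = 2, so 2 days before Saturday is Thursday.

Thursday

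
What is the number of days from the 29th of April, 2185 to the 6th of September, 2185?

April 2185: 30 − 29 = 1 day remains.
Then May (31), June (30), July (31), August (31): 31 + 30 + 31 + 31 = 123 days.
September 1–6, 2185: 6 days.
Total: 1 + 123 + 6 = 130 days.

130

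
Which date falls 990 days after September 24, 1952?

June 11, 1955

Count 990 days after September 24, 1952:
Day-of-year of September 24, 1952: 268.
Day-of-year of June 11, 1955: 162.
1952 has 366 days, so 366 − 268 = 98 days remain in 1952.
Full years: 1953: 365; 1954: 365. Sum = 730.
Total: 98 + 730 + 162 = 990 days.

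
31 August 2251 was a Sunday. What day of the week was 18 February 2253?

Friday

August 2251: 31 − 31 = 0 days remain.
Then 17 full months totalling 519 days.
February 1–18, 2253: 18 days (2253 is not a leap year).
Total: 0 + 519 + 18 = 537 days.
537 mod 7 = 5, so 5 days after Sunday is Friday.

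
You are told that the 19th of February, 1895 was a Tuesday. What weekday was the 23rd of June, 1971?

From February 19, 1895 to February 19, 1971: 76 years, of which 18 contain a Feb 29 — 58×365 + 18×366 = 27758 days.
(1900 is not a leap year (divisible by 100 but not 400).)
February 1971: 28 − 19 = 9 days remain (1971 is not a leap year, so February has 28 days).
Then March (31), April (30), May (31): 31 + 30 + 31 = 92 days.
June 1–23, 1971: 23 days.
Residual: 124 days.
Total: 27882 days.
27882 mod 7 = 1, so 1 day after Tuesday is Wednesday.

Wednesday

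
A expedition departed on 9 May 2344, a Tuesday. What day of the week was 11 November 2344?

May 2344: 31 − 9 = 22 days remain.
Then June (30), July (31), August (31), September (30), October (31): 30 + 31 + 31 + 30 + 31 = 153 days.
November 1–11, 2344: 11 days.
Total: 22 + 153 + 11 = 186 days.
186 mod 7 = 4, so 4 days after Tuesday is Saturday.

Saturday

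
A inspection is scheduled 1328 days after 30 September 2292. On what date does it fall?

20 May 2296

Count 1328 days after September 30, 2292:
September 30, 2292 → September 30, 2293: 365 days.
September 30, 2293 → September 30, 2294: 365 days.
September 30, 2294 → September 30, 2295: 365 days.
September 2295: 30 − 30 = 0 days remain.
Then October (31), November (30), December (31), January (31), February 2296 (29), March (31), April (30): 31 + 30 + 31 + 31 + 29 + 31 + 30 = 213 days.
May 1–20, 2296: 20 days.
Residual: 233 days.
Total: 1328 days.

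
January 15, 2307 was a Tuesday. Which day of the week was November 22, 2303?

Sunday

Count forward from the earlier date (November 22, 2303) to the later (January 15, 2307):
November 22, 2303 → November 22, 2304: 366 days (2304 is a leap year).
November 22, 2304 → November 22, 2305: 365 days.
November 22, 2305 → November 22, 2306: 365 days.
November 2306: 30 − 22 = 8 days remain.
Then December (31): 31 days.
January 1–15, 2307: 15 days.
Residual: 54 days.
Total: 1150 days.
1150 mod 7 = 2, so 2 days before Tuesday is Sunday.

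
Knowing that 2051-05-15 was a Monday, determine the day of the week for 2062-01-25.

From May 15, 2051 to May 15, 2061: 10 years, of which 3 contain a Feb 29 — 7×365 + 3×366 = 3653 days.
May 2061: 31 − 15 = 16 days remain.
Then June (30), July (31), August (31), September (30), October (31), November (30), December (31): 30 + 31 + 31 + 30 + 31 + 30 + 31 = 214 days.
January 1–25, 2062: 25 days.
Residual: 255 days.
Total: 3908 days.
3908 mod 7 = 2, so 2 days after Monday is Wednesday.

Wednesday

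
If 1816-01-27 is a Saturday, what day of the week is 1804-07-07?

Saturday

Count forward from the earlier date (July 7, 1804) to the later (January 27, 1816):
From July 7, 1804 to July 7, 1815: 11 years, of which 2 contain a Feb 29 — 9×365 + 2×366 = 4017 days.
July 1815: 31 − 7 = 24 days remain.
Then August (31), September (30), October (31), November (30), December (31): 31 + 30 + 31 + 30 + 31 = 153 days.
January 1–27, 1816: 27 days.
Residual: 204 days.
Total: 4221 days.
4221 is a multiple of 7, so 1804-07-07 falls on the same weekday: Saturday.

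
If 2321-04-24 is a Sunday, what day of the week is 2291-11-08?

Sunday

Count forward from the earlier date (November 8, 2291) to the later (April 24, 2321):
Day-of-year of November 8, 2291: 312.
Day-of-year of April 24, 2321: 114.
2291 has 365 days, so 365 − 312 = 53 days remain in 2291.
Full years 2292–2320: 22 common + 7 leap = 22×365 + 7×366 = 10592 days.
Total: 53 + 10592 + 114 = 10759 days.
10759 is a multiple of 7, so 2291-11-08 falls on the same weekday: Sunday.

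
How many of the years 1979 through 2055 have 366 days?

19

Years divisible by 4: 1980, 1984, …, 2052 — 19 in all.
2000 is divisible by 400, so still leap.
No century exceptions apply. Count: 19.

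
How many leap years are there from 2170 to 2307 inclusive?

32

Years divisible by 4: 2172, 2176, …, 2304 — 34 in all.
Of these, 2200, 2300 are divisible by 100 but not 400, so not leap.
Leap years: 34 − 2 = 32.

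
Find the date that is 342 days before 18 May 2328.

11 June 2327

Count 342 days before May 18, 2328:
June 2327: 30 − 11 = 19 days remain.
Then 10 full months totalling 305 days.
May 1–18, 2328: 18 days.
Residual: 342 days.
Total: 342 days.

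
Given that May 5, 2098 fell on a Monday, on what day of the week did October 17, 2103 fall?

Day-of-year of May 5, 2098: 125.
Day-of-year of October 17, 2103: 290.
2098 has 365 days, so 365 − 125 = 240 days remain in 2098.
Full years: 2099: 365; 2100: 365; 2101: 365; 2102: 365. Sum = 1460.
Total: 240 + 1460 + 290 = 1990 days.
1990 mod 7 = 2, so 2 days after Monday is Wednesday.

Wednesday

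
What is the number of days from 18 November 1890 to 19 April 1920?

From November 18, 1890 to November 18, 1919: 29 years, of which 6 contain a Feb 29 — 23×365 + 6×366 = 10591 days.
(1900 is not a leap year (divisible by 100 but not 400).)
November 1919: 30 − 18 = 12 days remain.
Then December (31), January (31), February 1920 (29), March (31): 31 + 31 + 29 + 31 = 122 days.
April 1–19, 1920: 19 days.
Residual: 153 days.
Total: 10744 days.

10744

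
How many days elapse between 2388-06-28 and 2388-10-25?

June 2388: 30 − 28 = 2 days remain.
Then July (31), August (31), September (30): 31 + 31 + 30 = 92 days.
October 1–25, 2388: 25 days.
Total: 2 + 92 + 25 = 119 days.

119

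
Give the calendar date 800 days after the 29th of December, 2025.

the 8th of March, 2028

Count 800 days after December 29, 2025:
December 29, 2025 → December 29, 2026: 365 days.
December 29, 2026 → December 29, 2027: 365 days.
December 2027: 31 − 29 = 2 days remain.
Then January (31), February 2028 (29): 31 + 29 = 60 days.
March 1–8, 2028: 8 days.
Residual: 70 days.
Total: 800 days.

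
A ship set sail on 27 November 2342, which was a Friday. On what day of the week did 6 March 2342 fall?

Count forward from the earlier date (March 6, 2342) to the later (November 27, 2342):
March 2342: 31 − 6 = 25 days remain.
Then April (30), May (31), June (30), July (31), August (31), September (30), October (31): 30 + 31 + 30 + 31 + 31 + 30 + 31 = 214 days.
November 1–27, 2342: 27 days.
Total: 25 + 214 + 27 = 266 days.
266 is a multiple of 7, so 6 March 2342 falls on the same weekday: Friday.

Friday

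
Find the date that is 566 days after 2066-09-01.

2068-03-20

Count 566 days after September 1, 2066:
September 1, 2066 → September 1, 2067: 365 days.
September 2067: 30 − 1 = 29 days remain.
Then October (31), November (30), December (31), January (31), February 2068 (29): 31 + 30 + 31 + 31 + 29 = 152 days.
March 1–20, 2068: 20 days.
Residual: 201 days.
Total: 566 days.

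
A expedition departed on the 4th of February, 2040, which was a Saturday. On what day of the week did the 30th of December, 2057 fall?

Day-of-year of February 4, 2040: 35.
Day-of-year of December 30, 2057: 364.
2040 has 366 days, so 366 − 35 = 331 days remain in 2040.
Full years 2041–2056: 12 common + 4 leap = 12×365 + 4×366 = 5844 days.
Total: 331 + 5844 + 364 = 6539 days.
6539 mod 7 = 1, so 1 day after Saturday is Sunday.

Sunday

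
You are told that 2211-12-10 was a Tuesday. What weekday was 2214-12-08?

Day-of-year of December 10, 2211: 344.
Day-of-year of December 8, 2214: 342.
2211 has 365 days, so 365 − 344 = 21 days remain in 2211.
Full years: 2212: 366; 2213: 365. Sum = 731.
Total: 21 + 731 + 342 = 1094 days.
1094 mod 7 = 2, so 2 days after Tuesday is Thursday.

Thursday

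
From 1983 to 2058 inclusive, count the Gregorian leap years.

19

Years divisible by 4: 1984, 1988, …, 2056 — 19 in all.
2000 is divisible by 400, so still leap.
No century exceptions apply. Count: 19.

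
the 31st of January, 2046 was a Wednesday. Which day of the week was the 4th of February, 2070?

From January 31, 2046 to January 31, 2070: 24 years, of which 6 contain a Feb 29 — 18×365 + 6×366 = 8766 days.
January 2070: 31 − 31 = 0 days remain.
February 1–4, 2070: 4 days (2070 is not a leap year).
Residual: 4 days.
Total: 8770 days.
8770 mod 7 = 6, so 6 days after Wednesday is Tuesday.

Tuesday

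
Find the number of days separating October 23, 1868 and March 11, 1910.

15113

From October 23, 1868 to October 23, 1909: 41 years, of which 9 contain a Feb 29 — 32×365 + 9×366 = 14974 days.
(1900 is not a leap year (divisible by 100 but not 400).)
October 1909: 31 − 23 = 8 days remain.
Then November (30), December (31), January (31), February 1910 (28): 30 + 31 + 31 + 28 = 120 days.
March 1–11, 1910: 11 days.
Residual: 139 days.
Total: 15113 days.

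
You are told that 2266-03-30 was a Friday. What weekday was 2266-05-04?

Friday

March 2266: 31 − 30 = 1 day remains.
Then April (30): 30 days.
May 1–4, 2266: 4 days.
Total: 1 + 30 + 4 = 35 days.
35 is a multiple of 7, so 2266-05-04 falls on the same weekday: Friday.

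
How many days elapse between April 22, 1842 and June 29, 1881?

From April 22, 1842 to April 22, 1881: 39 years, of which 10 contain a Feb 29 — 29×365 + 10×366 = 14245 days.
April 1881: 30 − 22 = 8 days remain.
Then May (31): 31 days.
June 1–29, 1881: 29 days.
Residual: 68 days.
Total: 14313 days.

14313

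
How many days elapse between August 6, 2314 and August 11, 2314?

5

Within August 2314: 11 − 6 = 5 days.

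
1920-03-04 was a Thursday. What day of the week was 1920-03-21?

Within March 1920: 21 − 4 = 17 days.
17 mod 7 = 3, so 3 days after Thursday is Sunday.

Sunday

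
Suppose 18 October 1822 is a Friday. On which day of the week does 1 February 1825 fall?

Day-of-year of October 18, 1822: 291.
Day-of-year of February 1, 1825: 32.
1822 has 365 days, so 365 − 291 = 74 days remain in 1822.
Full years: 1823: 365; 1824: 366. Sum = 731.
Total: 74 + 731 + 32 = 837 days.
837 mod 7 = 4, so 4 days after Friday is Tuesday.

Tuesday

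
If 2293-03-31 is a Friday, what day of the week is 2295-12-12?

Day-of-year of March 31, 2293: 90.
Day-of-year of December 12, 2295: 346.
2293 has 365 days, so 365 − 90 = 275 days remain in 2293.
Full years: 2294: 365. Sum = 365.
Total: 275 + 365 + 346 = 986 days.
986 mod 7 = 6, so 6 days after Friday is Thursday.

Thursday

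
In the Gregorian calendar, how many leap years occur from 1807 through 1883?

Years divisible by 4: 1808, 1812, …, 1880 — 19 in all.
No century exceptions apply. Count: 19.

19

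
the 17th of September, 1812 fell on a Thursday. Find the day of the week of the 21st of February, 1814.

September 1812: 30 − 17 = 13 days remain.
Then 16 full months totalling 488 days.
February 1–21, 1814: 21 days (1814 is not a leap year).
Total: 13 + 488 + 21 = 522 days.
522 mod 7 = 4, so 4 days after Thursday is Monday.

Monday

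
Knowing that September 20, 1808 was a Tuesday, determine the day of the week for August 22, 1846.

Day-of-year of September 20, 1808: 264.
Day-of-year of August 22, 1846: 234.
1808 has 366 days, so 366 − 264 = 102 days remain in 1808.
Full years 1809–1845: 28 common + 9 leap = 28×365 + 9×366 = 13514 days.
Total: 102 + 13514 + 234 = 13850 days.
13850 mod 7 = 4, so 4 days after Tuesday is Saturday.

Saturday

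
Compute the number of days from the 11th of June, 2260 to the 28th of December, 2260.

June 2260: 30 − 11 = 19 days remain.
Then July (31), August (31), September (30), October (31), November (30): 31 + 31 + 30 + 31 + 30 = 153 days.
December 1–28, 2260: 28 days.
Total: 19 + 153 + 28 = 200 days.

200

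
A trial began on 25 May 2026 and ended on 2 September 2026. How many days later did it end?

100

May 2026: 31 − 25 = 6 days remain.
Then June (30), July (31), August (31): 30 + 31 + 31 = 92 days.
September 1–2, 2026: 2 days.
Total: 6 + 92 + 2 = 100 days.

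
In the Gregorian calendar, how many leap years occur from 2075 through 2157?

Years divisible by 4: 2076, 2080, …, 2156 — 21 in all.
Of these, 2100 is divisible by 100 but not 400, so not leap.
Leap years: 21 − 1 = 20.

20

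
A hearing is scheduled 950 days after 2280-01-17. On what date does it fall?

2282-08-24

Count 950 days after January 17, 2280:
January 17, 2280 → January 17, 2281: 366 days (2280 is a leap year).
January 17, 2281 → January 17, 2282: 365 days.
January 2282: 31 − 17 = 14 days remain.
Then February 2282 (28), March (31), April (30), May (31), June (30), July (31): 28 + 31 + 30 + 31 + 30 + 31 = 181 days.
August 1–24, 2282: 24 days.
Residual: 219 days.
Total: 950 days.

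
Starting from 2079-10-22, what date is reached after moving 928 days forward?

2082-05-07

Count 928 days after October 22, 2079:
October 22, 2079 → October 22, 2080: 366 days (2080 is a leap year).
October 22, 2080 → October 22, 2081: 365 days.
October 2081: 31 − 22 = 9 days remain.
Then November (30), December (31), January (31), February 2082 (28), March (31), April (30): 30 + 31 + 31 + 28 + 31 + 30 = 181 days.
May 1–7, 2082: 7 days.
Residual: 197 days.
Total: 928 days.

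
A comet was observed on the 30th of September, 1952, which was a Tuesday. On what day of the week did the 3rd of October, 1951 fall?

Count forward from the earlier date (October 3, 1951) to the later (September 30, 1952):
October 1951: 31 − 3 = 28 days remain.
Then 10 full months totalling 305 days.
September 1–30, 1952: 30 days.
Residual: 363 days.
Total: 363 days.
363 mod 7 = 6, so 6 days before Tuesday is Wednesday.

Wednesday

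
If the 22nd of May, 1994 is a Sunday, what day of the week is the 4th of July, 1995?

May 1994: 31 − 22 = 9 days remain.
Then 13 full months totalling 395 days.
July 1–4, 1995: 4 days.
Total: 9 + 395 + 4 = 408 days.
408 mod 7 = 2, so 2 days after Sunday is Tuesday.

Tuesday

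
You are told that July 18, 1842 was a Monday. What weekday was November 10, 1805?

Sunday

Count forward from the earlier date (November 10, 1805) to the later (July 18, 1842):
Day-of-year of November 10, 1805: 314.
Day-of-year of July 18, 1842: 199.
1805 has 365 days, so 365 − 314 = 51 days remain in 1805.
Full years 1806–1841: 27 common + 9 leap = 27×365 + 9×366 = 13149 days.
Total: 51 + 13149 + 199 = 13399 days.
13399 mod 7 = 1, so 1 day before Monday is Sunday.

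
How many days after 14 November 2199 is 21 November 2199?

Within November 2199: 21 − 14 = 7 days.

7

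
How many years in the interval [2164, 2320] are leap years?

Years divisible by 4: 2164, 2168, …, 2320 — 40 in all.
Of these, 2200, 2300 are divisible by 100 but not 400, so not leap.
Leap years: 40 − 2 = 38.

38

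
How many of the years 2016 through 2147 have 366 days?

32

Years divisible by 4: 2016, 2020, …, 2144 — 33 in all.
Of these, 2100 is divisible by 100 but not 400, so not leap.
Leap years: 33 − 1 = 32.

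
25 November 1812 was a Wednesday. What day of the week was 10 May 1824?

Monday

From November 25, 1812 to November 25, 1823: 11 years, of which 2 contain a Feb 29 — 9×365 + 2×366 = 4017 days.
November 1823: 30 − 25 = 5 days remain.
Then December (31), January (31), February 1824 (29), March (31), April (30): 31 + 31 + 29 + 31 + 30 = 152 days.
May 1–10, 1824: 10 days.
Residual: 167 days.
Total: 4184 days.
4184 mod 7 = 5, so 5 days after Wednesday is Monday.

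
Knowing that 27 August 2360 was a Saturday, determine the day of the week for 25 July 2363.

Day-of-year of August 27, 2360: 240.
Day-of-year of July 25, 2363: 206.
2360 has 366 days, so 366 − 240 = 126 days remain in 2360.
Full years: 2361: 365; 2362: 365. Sum = 730.
Total: 126 + 730 + 206 = 1062 days.
1062 mod 7 = 5, so 5 days after Saturday is Thursday.

Thursday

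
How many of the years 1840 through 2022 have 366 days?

Years divisible by 4: 1840, 1844, …, 2020 — 46 in all.
Of these, 1900 is divisible by 100 but not 400, so not leap.
2000 is divisible by 400, so still leap.
Leap years: 46 − 1 = 45.

45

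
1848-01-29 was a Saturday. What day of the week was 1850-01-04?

Friday

January 29, 1848 → January 29, 1849: 366 days (1848 is a leap year).
January 1849: 31 − 29 = 2 days remain.
Then 11 full months totalling 334 days.
January 1–4, 1850: 4 days.
Residual: 340 days.
Total: 706 days.
706 mod 7 = 6, so 6 days after Saturday is Friday.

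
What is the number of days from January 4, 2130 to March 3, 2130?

58

January 2130: 31 − 4 = 27 days remain.
Then February 2130 (28): 28 days.
March 1–3, 2130: 3 days.
Total: 27 + 28 + 3 = 58 days.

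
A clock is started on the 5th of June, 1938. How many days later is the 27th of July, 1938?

52

June 1938: 30 − 5 = 25 days remain.
July 1–27, 1938: 27 days.
Total: 25 + 27 = 52 days.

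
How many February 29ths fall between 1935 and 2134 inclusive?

49

Years divisible by 4: 1936, 1940, …, 2132 — 50 in all.
Of these, 2100 is divisible by 100 but not 400, so not leap.
2000 is divisible by 400, so still leap.
Leap years: 50 − 1 = 49.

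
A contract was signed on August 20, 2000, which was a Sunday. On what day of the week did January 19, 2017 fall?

Thursday

From August 20, 2000 to August 20, 2016: 16 years, of which 4 contain a Feb 29 — 12×365 + 4×366 = 5844 days.
August 2016: 31 − 20 = 11 days remain.
Then September (30), October (31), November (30), December (31): 30 + 31 + 30 + 31 = 122 days.
January 1–19, 2017: 19 days.
Residual: 152 days.
Total: 5996 days.
5996 mod 7 = 4, so 4 days after Sunday is Thursday.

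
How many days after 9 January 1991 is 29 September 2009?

6838

From January 9, 1991 to January 9, 2009: 18 years, of which 5 contain a Feb 29 — 13×365 + 5×366 = 6575 days.
(2000 is a leap year (divisible by 400).)
January 2009: 31 − 9 = 22 days remain.
Then February 2009 (28), March (31), April (30), May (31), June (30), July (31), August (31): 28 + 31 + 30 + 31 + 30 + 31 + 31 = 212 days.
September 1–29, 2009: 29 days.
Residual: 263 days.
Total: 6838 days.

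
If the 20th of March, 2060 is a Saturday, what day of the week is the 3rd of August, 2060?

March 2060: 31 − 20 = 11 days remain.
Then April (30), May (31), June (30), July (31): 30 + 31 + 30 + 31 = 122 days.
August 1–3, 2060: 3 days.
Total: 11 + 122 + 3 = 136 days.
136 mod 7 = 3, so 3 days after Saturday is Tuesday.

Tuesday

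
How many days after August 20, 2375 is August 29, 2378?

1105

August 20, 2375 → August 20, 2376: 366 days (2376 is a leap year).
August 20, 2376 → August 20, 2377: 365 days.
August 20, 2377 → August 20, 2378: 365 days.
Within August 2378: 29 − 20 = 9 days.
Total: 1105 days.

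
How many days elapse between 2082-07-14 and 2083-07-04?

July 2082: 31 − 14 = 17 days remain.
Then 11 full months totalling 334 days.
July 1–4, 2083: 4 days.
Residual: 355 days.
Total: 355 days.

355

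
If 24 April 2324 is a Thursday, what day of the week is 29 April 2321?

Friday

Count forward from the earlier date (April 29, 2321) to the later (April 24, 2324):
April 29, 2321 → April 29, 2322: 365 days.
April 29, 2322 → April 29, 2323: 365 days.
April 2323: 30 − 29 = 1 day remains.
Then 11 full months totalling 336 days.
April 1–24, 2324: 24 days.
Residual: 361 days.
Total: 1091 days.
1091 mod 7 = 6, so 6 days before Thursday is Friday.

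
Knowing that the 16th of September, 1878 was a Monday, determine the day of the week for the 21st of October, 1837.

Saturday

Count forward from the earlier date (October 21, 1837) to the later (September 16, 1878):
Day-of-year of October 21, 1837: 294.
Day-of-year of September 16, 1878: 259.
1837 has 365 days, so 365 − 294 = 71 days remain in 1837.
Full years 1838–1877: 30 common + 10 leap = 30×365 + 10×366 = 14610 days.
Total: 71 + 14610 + 259 = 14940 days.
14940 mod 7 = 2, so 2 days before Monday is Saturday.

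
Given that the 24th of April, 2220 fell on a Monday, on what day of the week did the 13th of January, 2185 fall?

Thursday

Count forward from the earlier date (January 13, 2185) to the later (April 24, 2220):
From January 13, 2185 to January 13, 2220: 35 years, of which 7 contain a Feb 29 — 28×365 + 7×366 = 12782 days.
(2200 is not a leap year (divisible by 100 but not 400).)
January 2220: 31 − 13 = 18 days remain.
Then February 2220 (29), March (31): 29 + 31 = 60 days.
April 1–24, 2220: 24 days.
Residual: 102 days.
Total: 12884 days.
12884 mod 7 = 4, so 4 days before Monday is Thursday.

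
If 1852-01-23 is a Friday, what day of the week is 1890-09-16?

Tuesday

From January 23, 1852 to January 23, 1890: 38 years, of which 10 contain a Feb 29 — 28×365 + 10×366 = 13880 days.
January 1890: 31 − 23 = 8 days remain.
Then February 1890 (28), March (31), April (30), May (31), June (30), July (31), August (31): 28 + 31 + 30 + 31 + 30 + 31 + 31 = 212 days.
September 1–16, 1890: 16 days.
Residual: 236 days.
Total: 14116 days.
14116 mod 7 = 4, so 4 days after Friday is Tuesday.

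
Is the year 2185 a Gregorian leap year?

No

2185 is not a leap year.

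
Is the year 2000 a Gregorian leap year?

2000 is a leap year (divisible by 400).

Yes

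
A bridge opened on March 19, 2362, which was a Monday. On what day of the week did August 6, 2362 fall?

March 2362: 31 − 19 = 12 days remain.
Then April (30), May (31), June (30), July (31): 30 + 31 + 30 + 31 = 122 days.
August 1–6, 2362: 6 days.
Total: 12 + 122 + 6 = 140 days.
140 is a multiple of 7, so August 6, 2362 falls on the same weekday: Monday.

Monday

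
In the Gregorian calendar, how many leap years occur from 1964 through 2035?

Years divisible by 4: 1964, 1968, …, 2032 — 18 in all.
2000 is divisible by 400, so still leap.
No century exceptions apply. Count: 18.

18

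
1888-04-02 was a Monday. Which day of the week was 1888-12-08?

Saturday

April 1888: 30 − 2 = 28 days remain.
Then May (31), June (30), July (31), August (31), September (30), October (31), November (30): 31 + 30 + 31 + 31 + 30 + 31 + 30 = 214 days.
December 1–8, 1888: 8 days.
Total: 28 + 214 + 8 = 250 days.
250 mod 7 = 5, so 5 days after Monday is Saturday.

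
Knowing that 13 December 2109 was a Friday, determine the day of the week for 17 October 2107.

Monday

Count forward from the earlier date (October 17, 2107) to the later (December 13, 2109):
October 17, 2107 → October 17, 2108: 366 days (2108 is a leap year).
October 17, 2108 → October 17, 2109: 365 days.
October 2109: 31 − 17 = 14 days remain.
Then November (30): 30 days.
December 1–13, 2109: 13 days.
Residual: 57 days.
Total: 788 days.
788 mod 7 = 4, so 4 days before Friday is Monday.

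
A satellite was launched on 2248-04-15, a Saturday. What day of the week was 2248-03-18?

Count forward from the earlier date (March 18, 2248) to the later (April 15, 2248):
March 2248: 31 − 18 = 13 days remain.
April 1–15, 2248: 15 days.
Total: 13 + 15 = 28 days.
28 is a multiple of 7, so 2248-03-18 falls on the same weekday: Saturday.

Saturday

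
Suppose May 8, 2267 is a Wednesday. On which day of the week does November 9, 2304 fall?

Day-of-year of May 8, 2267: 128.
Day-of-year of November 9, 2304: 314.
2267 has 365 days, so 365 − 128 = 237 days remain in 2267.
Full years 2268–2303: 28 common + 8 leap = 28×365 + 8×366 = 13148 days.
Total: 237 + 13148 + 314 = 13699 days.
13699 is a multiple of 7, so November 9, 2304 falls on the same weekday: Wednesday.

Wednesday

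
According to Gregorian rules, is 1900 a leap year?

1900 is not a leap year (divisible by 100 but not 400).

No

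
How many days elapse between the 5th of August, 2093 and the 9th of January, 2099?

Day-of-year of August 5, 2093: 217.
Day-of-year of January 9, 2099: 9.
2093 has 365 days, so 365 − 217 = 148 days remain in 2093.
Full years: 2094: 365; 2095: 365; 2096: 366; 2097: 365; 2098: 365. Sum = 1826.
Total: 148 + 1826 + 9 = 1983 days.

1983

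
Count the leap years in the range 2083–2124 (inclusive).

10

Years divisible by 4 in [2083, 2124]: 2084, 2088, 2092, 2096, 2100, 2104, 2108, 2112, 2116, 2120, 2124.
Of these, 2100 is divisible by 100 but not 400, so not leap.
Leap years: 11 − 1 = 10.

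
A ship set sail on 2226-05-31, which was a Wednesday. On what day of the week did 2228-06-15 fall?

Day-of-year of May 31, 2226: 151.
Day-of-year of June 15, 2228: 167.
2226 has 365 days, so 365 − 151 = 214 days remain in 2226.
Full years: 2227: 365. Sum = 365.
Total: 214 + 365 + 167 = 746 days.
746 mod 7 = 4, so 4 days after Wednesday is Sunday.

Sunday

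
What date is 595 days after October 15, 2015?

June 1, 2017

Count 595 days after October 15, 2015:
October 15, 2015 → October 15, 2016: 366 days (2016 is a leap year).
October 2016: 31 − 15 = 16 days remain.
Then November (30), December (31), January (31), February 2017 (28), March (31), April (30), May (31): 30 + 31 + 31 + 28 + 31 + 30 + 31 = 212 days.
June 1, 2017: 1 day.
Residual: 229 days.
Total: 595 days.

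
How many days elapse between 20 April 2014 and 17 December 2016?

972

April 2014: 30 − 20 = 10 days remain.
Then 31 full months totalling 945 days.
December 1–17, 2016: 17 days.
Total: 10 + 945 + 17 = 972 days.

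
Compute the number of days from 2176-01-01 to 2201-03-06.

9195

From January 1, 2176 to January 1, 2201: 25 years, of which 6 contain a Feb 29 — 19×365 + 6×366 = 9131 days.
(2200 is not a leap year (divisible by 100 but not 400).)
January 2201: 31 − 1 = 30 days remain.
Then February 2201 (28): 28 days.
March 1–6, 2201: 6 days.
Residual: 64 days.
Total: 9195 days.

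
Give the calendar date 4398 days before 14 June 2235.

30 May 2223

Count 4398 days before June 14, 2235:
From May 30, 2223 to May 30, 2235: 12 years, of which 3 contain a Feb 29 — 9×365 + 3×366 = 4383 days.
May 2235: 31 − 30 = 1 day remains.
June 1–14, 2235: 14 days.
Residual: 15 days.
Total: 4398 days.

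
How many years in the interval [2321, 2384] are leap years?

Years divisible by 4: 2324, 2328, …, 2384 — 16 in all.
No century exceptions apply. Count: 16.

16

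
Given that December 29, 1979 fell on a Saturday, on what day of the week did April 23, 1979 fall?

Count forward from the earlier date (April 23, 1979) to the later (December 29, 1979):
April 1979: 30 − 23 = 7 days remain.
Then May (31), June (30), July (31), August (31), September (30), October (31), November (30): 31 + 30 + 31 + 31 + 30 + 31 + 30 = 214 days.
December 1–29, 1979: 29 days.
Total: 7 + 214 + 29 = 250 days.
250 mod 7 = 5, so 5 days before Saturday is Monday.

Monday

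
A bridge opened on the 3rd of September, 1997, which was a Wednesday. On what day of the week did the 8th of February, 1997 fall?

Saturday

Count forward from the earlier date (February 8, 1997) to the later (September 3, 1997):
February 1997: 28 − 8 = 20 days remain (1997 is not a leap year, so February has 28 days).
Then March (31), April (30), May (31), June (30), July (31), August (31): 31 + 30 + 31 + 30 + 31 + 31 = 184 days.
September 1–3, 1997: 3 days.
Total: 20 + 184 + 3 = 207 days.
207 mod 7 = 4, so 4 days before Wednesday is Saturday.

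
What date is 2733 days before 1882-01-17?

1874-07-25

Count 2733 days before January 17, 1882:
From July 25, 1874 to July 25, 1881: 7 years, of which 2 contain a Feb 29 — 5×365 + 2×366 = 2557 days.
July 1881: 31 − 25 = 6 days remain.
Then August (31), September (30), October (31), November (30), December (31): 31 + 30 + 31 + 30 + 31 = 153 days.
January 1–17, 1882: 17 days.
Residual: 176 days.
Total: 2733 days.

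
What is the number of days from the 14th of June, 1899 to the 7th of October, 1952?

19473

Day-of-year of June 14, 1899: 165.
Day-of-year of October 7, 1952: 281.
1899 has 365 days, so 365 − 165 = 200 days remain in 1899.
Full years 1900–1951: 40 common + 12 leap = 40×365 + 12×366 = 18992 days.
Total: 200 + 18992 + 281 = 19473 days.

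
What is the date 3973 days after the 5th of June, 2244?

the 22nd of April, 2255

Count 3973 days after June 5, 2244:
From June 5, 2244 to June 5, 2254: 10 years, of which 2 contain a Feb 29 — 8×365 + 2×366 = 3652 days.
June 2254: 30 − 5 = 25 days remain.
Then 9 full months totalling 274 days.
April 1–22, 2255: 22 days.
Residual: 321 days.
Total: 3973 days.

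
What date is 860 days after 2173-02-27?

2175-07-07

Count 860 days after February 27, 2173:
Day-of-year of February 27, 2173: 58.
Day-of-year of July 7, 2175: 188.
2173 has 365 days, so 365 − 58 = 307 days remain in 2173.
Full years: 2174: 365. Sum = 365.
Total: 307 + 365 + 188 = 860 days.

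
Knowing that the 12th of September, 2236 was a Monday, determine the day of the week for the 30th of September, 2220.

Count forward from the earlier date (September 30, 2220) to the later (September 12, 2236):
Day-of-year of September 30, 2220: 274.
Day-of-year of September 12, 2236: 256.
2220 has 366 days, so 366 − 274 = 92 days remain in 2220.
Full years 2221–2235: 12 common + 3 leap = 12×365 + 3×366 = 5478 days.
Total: 92 + 5478 + 256 = 5826 days.
5826 mod 7 = 2, so 2 days before Monday is Saturday.

Saturday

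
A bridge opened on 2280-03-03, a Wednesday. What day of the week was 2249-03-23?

Count forward from the earlier date (March 23, 2249) to the later (March 3, 2280):
From March 23, 2249 to March 23, 2279: 30 years, of which 7 contain a Feb 29 — 23×365 + 7×366 = 10957 days.
March 2279: 31 − 23 = 8 days remain.
Then 11 full months totalling 335 days.
March 1–3, 2280: 3 days.
Residual: 346 days.
Total: 11303 days.
11303 mod 7 = 5, so 5 days before Wednesday is Friday.

Friday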